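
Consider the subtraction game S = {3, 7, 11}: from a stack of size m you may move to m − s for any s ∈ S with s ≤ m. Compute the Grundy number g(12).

2

Compute g(0), g(1), … for moves {3, 7, 11}:
k:     0  1  2  3  4  5  6  7  8  9 10 11 12
g(k):  0  0  0  1  1  1  0  2  2  1  0  3  2
So g(12) = 2.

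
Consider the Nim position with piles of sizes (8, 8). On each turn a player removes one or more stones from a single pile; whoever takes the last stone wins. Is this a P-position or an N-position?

P-position

Nim-sum: 8 ⊕ 8 = 0.
The nim-sum is 0, so this is a P-position: the player to move is in a losing position under optimal play.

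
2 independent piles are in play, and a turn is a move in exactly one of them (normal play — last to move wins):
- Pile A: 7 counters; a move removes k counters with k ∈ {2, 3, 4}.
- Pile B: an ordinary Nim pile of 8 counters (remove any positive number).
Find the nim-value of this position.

8

Build the Grundy sequence for pile A with g(k) = mex{g(k−s) : s ∈ {2, 3, 4}, s ≤ k}:
g(0) = mex{} = 0
g(1) = mex{} = 0
g(2) = mex{0} = 1
g(3) = mex{0} = 1
g(4) = mex{0,1} = 2
g(5) = mex{0,1} = 2
g(6) = mex{1,2} = 0
g(7) = mex{1,2} = 0
So g(7) = 0.
Pile B is a plain Nim pile of size 8, so its Grundy value is 8.
The value of a disjunctive sum is the nim-sum of the parts.
Combined value = 0 XOR 8 = 8.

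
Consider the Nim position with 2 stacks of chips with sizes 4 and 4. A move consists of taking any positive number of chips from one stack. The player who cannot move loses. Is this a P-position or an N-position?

P-position

Nim-sum: 4 ⊕ 4 = 0.
The nim-sum is 0, so this is a P-position: the player to move is in a losing position under optimal play.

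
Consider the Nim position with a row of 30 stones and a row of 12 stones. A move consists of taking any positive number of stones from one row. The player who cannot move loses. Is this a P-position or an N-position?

N-position

In binary:
  11110  (30)
  01100  (12)
  -----
  10010  (18)
The nim-sum is 18 ≠ 0, so this is an N-position: the player to move can win.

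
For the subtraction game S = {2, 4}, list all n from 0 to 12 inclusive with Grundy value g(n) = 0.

0, 1, 6, 7, 12

Build the Grundy sequence with g(k) = mex{g(k−s) : s ∈ {2, 4}, s ≤ k}:
g(0) = mex{} = 0
g(1) = mex{} = 0
g(2) = mex{0} = 1
g(3) = mex{0} = 1
g(4) = mex{0,1} = 2
g(5) = mex{0,1} = 2
g(6) = mex{1,2} = 0
g(7) = mex{1,2} = 0
g(8) = mex{0,2} = 1
g(9) = mex{0,2} = 1
g(10) = mex{0,1} = 2
g(11) = mex{0,1} = 2
g(12) = mex{1,2} = 0
The P-positions (g = 0) in 0..12 are 0, 1, 6, 7, 12.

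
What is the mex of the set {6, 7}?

0

0 is not in the set, so the mex is 0.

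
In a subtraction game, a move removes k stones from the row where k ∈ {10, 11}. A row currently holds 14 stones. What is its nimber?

1

Build the Grundy sequence with g(k) = mex{g(k−s) : s ∈ {10, 11}, s ≤ k}:
g(0) = mex{} = 0
g(1) = mex{} = 0
g(2) = mex{} = 0
g(3) = mex{} = 0
g(4) = mex{} = 0
g(5) = mex{} = 0
g(6) = mex{} = 0
g(7) = mex{} = 0
g(8) = mex{} = 0
g(9) = mex{} = 0
g(10) = mex{0} = 1
g(11) = mex{0} = 1
g(12) = mex{0} = 1
g(13) = mex{0} = 1
g(14) = mex{0} = 1
So g(14) = 1.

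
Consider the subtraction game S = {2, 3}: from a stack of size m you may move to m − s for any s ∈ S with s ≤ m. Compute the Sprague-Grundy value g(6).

Grundy values for subtraction set {2, 3}:
k:     0  1  2  3  4  5  6
g(k):  0  0  1  1  2  0  0
So g(6) = 0.

0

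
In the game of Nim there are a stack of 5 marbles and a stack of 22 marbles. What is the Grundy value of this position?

19

Bitwise XOR of the heap sizes:
  00101  (5)
  10110  (22)
  -----
  10011  (19)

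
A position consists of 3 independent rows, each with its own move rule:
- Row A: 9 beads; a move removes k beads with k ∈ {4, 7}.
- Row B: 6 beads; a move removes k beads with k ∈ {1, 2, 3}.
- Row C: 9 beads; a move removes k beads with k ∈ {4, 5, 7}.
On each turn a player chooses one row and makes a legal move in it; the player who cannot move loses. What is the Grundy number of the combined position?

Build the Grundy sequence for row A with g(k) = mex{g(k−s) : s ∈ {4, 7}, s ≤ k}:
g(0) = mex{} = 0
g(1) = mex{} = 0
g(2) = mex{} = 0
g(3) = mex{} = 0
g(4) = mex{0} = 1
g(5) = mex{0} = 1
g(6) = mex{0} = 1
g(7) = mex{0} = 1
g(8) = mex{0,1} = 2
g(9) = mex{0,1} = 2
So g(9) = 2.
Build the Grundy sequence for row B with g(k) = mex{g(k−s) : s ∈ {1, 2, 3}, s ≤ k}:
k:     0  1  2  3  4  5  6
g(k):  0  1  2  3  0  1  2
So g(6) = 2.
Build the Grundy sequence for row C with g(k) = mex{g(k−s) : s ∈ {4, 5, 7}, s ≤ k}:
k:     0  1  2  3  4  5  6  7  8  9
g(k):  0  0  0  0  1  1  1  1  2  2
So g(9) = 2.
The value of a disjunctive sum is the nim-sum of the parts.
Combined value = 2 ⊕ 2 ⊕ 2 = 2.

2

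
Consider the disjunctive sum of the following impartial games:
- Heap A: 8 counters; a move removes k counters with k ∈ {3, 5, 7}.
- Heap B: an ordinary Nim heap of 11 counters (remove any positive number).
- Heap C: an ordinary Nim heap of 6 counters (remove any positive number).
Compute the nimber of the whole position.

Build the Grundy sequence for heap A with g(k) = mex{g(k−s) : s ∈ {3, 5, 7}, s ≤ k}:
g(0) = mex{} = 0
g(1) = mex{} = 0
g(2) = mex{} = 0
g(3) = mex{0} = 1
g(4) = mex{0} = 1
g(5) = mex{0} = 1
g(6) = mex{0,1} = 2
g(7) = mex{0,1} = 2
g(8) = mex{0,1} = 2
So g(8) = 2.
Heap B is a plain Nim heap of size 11, so its Grundy value is 11.
Heap C is a plain Nim heap of size 6, so its Grundy value is 6.
The value of a disjunctive sum is the nim-sum of the parts.
Combined value = 2 ⊕ 11 ⊕ 6 = 15.

15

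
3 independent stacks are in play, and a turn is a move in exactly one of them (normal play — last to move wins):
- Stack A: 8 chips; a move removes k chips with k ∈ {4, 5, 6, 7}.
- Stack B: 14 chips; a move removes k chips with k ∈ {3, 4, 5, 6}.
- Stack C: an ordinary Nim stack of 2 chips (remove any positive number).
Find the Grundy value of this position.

Grundy values for stack A (subtraction set {4, 5, 6, 7}):
k:     0  1  2  3  4  5  6  7  8
g(k):  0  0  0  0  1  1  1  1  2
So g(8) = 2.
Build the Grundy sequence for stack B with g(k) = mex{g(k−s) : s ∈ {3, 4, 5, 6}, s ≤ k}:
g(0) = mex{} = 0
g(1) = mex{} = 0
g(2) = mex{} = 0
g(3) = mex{0} = 1
g(4) = mex{0} = 1
g(5) = mex{0} = 1
g(6) = mex{0,1} = 2
g(7) = mex{0,1} = 2
g(8) = mex{0,1} = 2
g(9) = mex{1,2} = 0
g(10) = mex{1,2} = 0
g(11) = mex{1,2} = 0
g(12) = mex{0,2} = 1
g(13) = mex{0,2} = 1
g(14) = mex{0,2} = 1
So g(14) = 1.
Stack C is a plain Nim stack of size 2, so its Grundy value is 2.
The value of a disjunctive sum is the nim-sum of the parts.
Combined value = 2 XOR 1 XOR 2 = 1.

1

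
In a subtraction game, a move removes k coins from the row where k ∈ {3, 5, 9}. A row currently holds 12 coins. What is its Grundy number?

Compute g(0), g(1), … for moves {3, 5, 9}:
g(0) = mex{} = 0
g(1) = mex{} = 0
g(2) = mex{} = 0
g(3) = mex{0} = 1
g(4) = mex{0} = 1
g(5) = mex{0} = 1
g(6) = mex{0,1} = 2
g(7) = mex{0,1} = 2
g(8) = mex{1} = 0
g(9) = mex{0,1,2} = 3
g(10) = mex{0,1,2} = 3
g(11) = mex{0,2} = 1
g(12) = mex{1,2,3} = 0
So g(12) = 0.

0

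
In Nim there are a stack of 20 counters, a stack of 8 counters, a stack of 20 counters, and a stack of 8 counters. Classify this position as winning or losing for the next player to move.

Losing position

Nim-sum: 20 XOR 8 XOR 20 XOR 8 = 0.
The nim-sum is 0, so this is a P-position: the player to move is in a losing position under optimal play.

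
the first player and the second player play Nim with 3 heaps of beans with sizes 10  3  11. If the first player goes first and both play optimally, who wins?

the first player wins

Compute the nim-sum pairwise:
10 XOR 3 = 9
9 XOR 11 = 2
The nim-sum is 2 ≠ 0, so this is an N-position: the player to move can win; the first player has a winning move.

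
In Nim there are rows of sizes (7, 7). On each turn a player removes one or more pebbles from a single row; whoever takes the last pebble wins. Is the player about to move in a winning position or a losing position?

Losing position

Bitwise XOR of the heap sizes:
  111  (7)
  111  (7)
  ---
  000  (0)
The nim-sum is 0, so this is a P-position: the player to move is in a losing position under optimal play.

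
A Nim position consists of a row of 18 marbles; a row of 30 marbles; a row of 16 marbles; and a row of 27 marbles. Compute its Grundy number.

Compute the nim-sum pairwise:
18 ⊕ 30 = 12
12 ⊕ 16 = 28
28 ⊕ 27 = 7

7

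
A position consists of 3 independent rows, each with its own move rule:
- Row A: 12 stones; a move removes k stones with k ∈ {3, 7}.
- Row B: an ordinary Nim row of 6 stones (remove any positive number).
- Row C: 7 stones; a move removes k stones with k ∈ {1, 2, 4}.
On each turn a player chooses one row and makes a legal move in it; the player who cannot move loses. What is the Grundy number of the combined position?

Grundy values for row A (subtraction set {3, 7}):
k:     0  1  2  3  4  5  6  7  8  9 10 11 12
g(k):  0  0  0  1  1  1  0  2  2  1  0  0  0
So g(12) = 0.
Row B is a plain Nim row of size 6, so its Grundy value is 6.
For row C, compute g(0), g(1), … with moves {1, 2, 4}:
g(0) = mex{} = 0
g(1) = mex{0} = 1
g(2) = mex{0,1} = 2
g(3) = mex{1,2} = 0
g(4) = mex{0,2} = 1
g(5) = mex{0,1} = 2
g(6) = mex{1,2} = 0
g(7) = mex{0,2} = 1
So g(7) = 1.
By the Sprague-Grundy theorem, the Grundy value of a sum of independent games is the XOR of the component values.
Combined value = 0 XOR 6 XOR 1 = 7.

7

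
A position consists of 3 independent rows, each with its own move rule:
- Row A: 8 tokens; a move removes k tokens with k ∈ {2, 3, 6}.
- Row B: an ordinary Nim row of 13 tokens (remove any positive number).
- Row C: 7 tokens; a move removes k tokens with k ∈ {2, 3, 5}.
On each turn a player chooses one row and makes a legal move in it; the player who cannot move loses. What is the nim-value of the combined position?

For row A, compute g(0), g(1), … with moves {2, 3, 6}:
k:     0  1  2  3  4  5  6  7  8
g(k):  0  0  1  1  2  0  3  1  2
So g(8) = 2.
Row B is a plain Nim row of size 13, so its Grundy value is 13.
For row C, compute g(0), g(1), … with moves {2, 3, 5}:
g(0) = mex{} = 0
g(1) = mex{} = 0
g(2) = mex{0} = 1
g(3) = mex{0} = 1
g(4) = mex{0,1} = 2
g(5) = mex{0,1} = 2
g(6) = mex{0,1,2} = 3
g(7) = mex{1,2} = 0
So g(7) = 0.
The value of a disjunctive sum is the nim-sum of the parts.
Combined value = 2 XOR 13 XOR 0 = 15.

15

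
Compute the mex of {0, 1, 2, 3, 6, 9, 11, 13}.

The values 0, 1, 2, 3 are all present; 4 is the first non-negative integer missing from the set.

4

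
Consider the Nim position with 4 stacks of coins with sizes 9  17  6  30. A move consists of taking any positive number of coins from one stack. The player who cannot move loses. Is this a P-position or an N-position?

Bitwise XOR of the heap sizes:
  01001  (9)
  10001  (17)
  00110  (6)
  11110  (30)
  -----
  00000  (0)
The nim-sum is 0, so this is a P-position: the player to move is in a losing position under optimal play.

P-position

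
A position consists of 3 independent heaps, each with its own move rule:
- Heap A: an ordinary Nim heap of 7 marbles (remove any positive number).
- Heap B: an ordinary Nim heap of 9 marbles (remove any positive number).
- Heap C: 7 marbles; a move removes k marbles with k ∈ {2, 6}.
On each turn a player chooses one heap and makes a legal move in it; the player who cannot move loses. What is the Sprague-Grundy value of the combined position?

Heap A is a plain Nim heap of size 7, so its Grundy value is 7.
Heap B is a plain Nim heap of size 9, so its Grundy value is 9.
Grundy values for heap C (subtraction set {2, 6}):
k:     0  1  2  3  4  5  6  7
g(k):  0  0  1  1  0  0  1  1
So g(7) = 1.
The value of a disjunctive sum is the nim-sum of the parts.
Combined value = 7 ⊕ 9 ⊕ 1 = 15.

15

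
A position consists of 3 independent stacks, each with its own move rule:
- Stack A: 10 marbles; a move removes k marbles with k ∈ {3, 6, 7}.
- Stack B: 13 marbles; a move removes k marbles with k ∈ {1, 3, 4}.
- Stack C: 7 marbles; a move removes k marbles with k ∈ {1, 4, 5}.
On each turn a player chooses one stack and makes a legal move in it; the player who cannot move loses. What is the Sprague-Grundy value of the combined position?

1

For stack A, compute g(0), g(1), … with moves {3, 6, 7}:
g(0) = mex{} = 0
g(1) = mex{} = 0
g(2) = mex{} = 0
g(3) = mex{0} = 1
g(4) = mex{0} = 1
g(5) = mex{0} = 1
g(6) = mex{0,1} = 2
g(7) = mex{0,1} = 2
g(8) = mex{0,1} = 2
g(9) = mex{0,1,2} = 3
g(10) = mex{1,2} = 0
So g(10) = 0.
Grundy values for stack B (subtraction set {1, 3, 4}):
g(0) = mex{} = 0
g(1) = mex{0} = 1
g(2) = mex{1} = 0
g(3) = mex{0} = 1
g(4) = mex{0,1} = 2
g(5) = mex{0,1,2} = 3
g(6) = mex{0,1,3} = 2
g(7) = mex{1,2} = 0
g(8) = mex{0,2,3} = 1
g(9) = mex{1,2,3} = 0
g(10) = mex{0,2} = 1
g(11) = mex{0,1} = 2
g(12) = mex{0,1,2} = 3
g(13) = mex{0,1,3} = 2
So g(13) = 2.
Grundy values for stack C (subtraction set {1, 4, 5}):
k:     0  1  2  3  4  5  6  7
g(k):  0  1  0  1  2  3  2  3
So g(7) = 3.
By the Sprague-Grundy theorem, the Grundy value of a sum of independent games is the XOR of the component values.
Combined value = 0 XOR 2 XOR 3 = 1.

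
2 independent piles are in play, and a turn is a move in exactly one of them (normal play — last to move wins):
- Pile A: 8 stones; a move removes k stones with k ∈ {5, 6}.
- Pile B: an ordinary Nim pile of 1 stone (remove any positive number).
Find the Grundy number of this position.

0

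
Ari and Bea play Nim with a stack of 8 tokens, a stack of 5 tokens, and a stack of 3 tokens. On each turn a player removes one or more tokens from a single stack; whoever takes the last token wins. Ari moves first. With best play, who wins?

Compute the nim-sum pairwise:
8 ⊕ 5 = 13
13 ⊕ 3 = 14
The nim-sum is 14 ≠ 0, so this is an N-position: the player to move can win; Ari has a winning move.

Ari wins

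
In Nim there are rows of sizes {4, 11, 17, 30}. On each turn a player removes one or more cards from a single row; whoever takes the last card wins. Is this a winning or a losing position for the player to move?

Losing position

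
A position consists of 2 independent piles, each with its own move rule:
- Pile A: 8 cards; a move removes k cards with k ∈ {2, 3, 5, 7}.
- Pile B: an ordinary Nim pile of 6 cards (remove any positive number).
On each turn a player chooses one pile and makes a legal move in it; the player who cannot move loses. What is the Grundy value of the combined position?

2

For pile A, compute g(0), g(1), … with moves {2, 3, 5, 7}:
k:     0  1  2  3  4  5  6  7  8
g(k):  0  0  1  1  2  2  3  3  4
So g(8) = 4.
Pile B is a plain Nim pile of size 6, so its Grundy value is 6.
The value of a disjunctive sum is the nim-sum of the parts.
Combined value = 4 ⊕ 6 = 2.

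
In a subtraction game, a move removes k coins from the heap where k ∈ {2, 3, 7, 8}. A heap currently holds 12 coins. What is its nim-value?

Compute g(0), g(1), … for moves {2, 3, 7, 8}:
k:     0  1  2  3  4  5  6  7  8  9 10 11 12
g(k):  0  0  1  1  2  0  0  1  1  2  0  0  1
So g(12) = 1.

1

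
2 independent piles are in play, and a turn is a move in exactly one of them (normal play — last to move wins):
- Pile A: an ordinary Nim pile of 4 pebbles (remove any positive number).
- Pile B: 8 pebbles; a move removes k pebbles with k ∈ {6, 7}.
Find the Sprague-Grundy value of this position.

Pile A is a plain Nim pile of size 4, so its Grundy value is 4.
For pile B, compute g(0), g(1), … with moves {6, 7}:
k:     0  1  2  3  4  5  6  7  8
g(k):  0  0  0  0  0  0  1  1  1
So g(8) = 1.
By the Sprague-Grundy theorem, the Grundy value of a sum of independent games is the XOR of the component values.
Combined value = 4 ⊕ 1 = 5.

5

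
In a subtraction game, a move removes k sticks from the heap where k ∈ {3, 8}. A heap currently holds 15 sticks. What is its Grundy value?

1

Build the Grundy sequence with g(k) = mex{g(k−s) : s ∈ {3, 8}, s ≤ k}:
k:     0  1  2  3  4  5  6  7  8  9 10 11 12 13 14 15
g(k):  0  0  0  1  1  1  0  0  2  1  1  0  0  0  1  1
So g(15) = 1.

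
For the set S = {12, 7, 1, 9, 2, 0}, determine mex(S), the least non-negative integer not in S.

3

The values 0, 1, 2 are all present; 3 is the first non-negative integer missing from the set.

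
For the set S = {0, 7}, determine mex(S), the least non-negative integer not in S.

0 is in the set but 1 is not, so the mex is 1.

1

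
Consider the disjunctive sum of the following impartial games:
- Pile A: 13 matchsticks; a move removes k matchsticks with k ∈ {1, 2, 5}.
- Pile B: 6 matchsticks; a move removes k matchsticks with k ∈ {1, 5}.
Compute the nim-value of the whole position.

1

Grundy values for pile A (subtraction set {1, 2, 5}):
g(0) = mex{} = 0
g(1) = mex{0} = 1
g(2) = mex{0,1} = 2
g(3) = mex{1,2} = 0
g(4) = mex{0,2} = 1
g(5) = mex{0,1} = 2
g(6) = mex{1,2} = 0
g(7) = mex{0,2} = 1
g(8) = mex{0,1} = 2
g(9) = mex{1,2} = 0
g(10) = mex{0,2} = 1
g(11) = mex{0,1} = 2
g(12) = mex{1,2} = 0
g(13) = mex{0,2} = 1
So g(13) = 1.
For pile B, compute g(0), g(1), … with moves {1, 5}:
g(0) = mex{} = 0
g(1) = mex{0} = 1
g(2) = mex{1} = 0
g(3) = mex{0} = 1
g(4) = mex{1} = 0
g(5) = mex{0} = 1
g(6) = mex{1} = 0
So g(6) = 0.
The value of a disjunctive sum is the nim-sum of the parts.
Combined value = 1 ⊕ 0 = 1.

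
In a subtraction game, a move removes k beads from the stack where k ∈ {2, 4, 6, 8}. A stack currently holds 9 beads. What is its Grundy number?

Compute g(0), g(1), … for moves {2, 4, 6, 8}:
g(0) = mex{} = 0
g(1) = mex{} = 0
g(2) = mex{0} = 1
g(3) = mex{0} = 1
g(4) = mex{0,1} = 2
g(5) = mex{0,1} = 2
g(6) = mex{0,1,2} = 3
g(7) = mex{0,1,2} = 3
g(8) = mex{0,1,2,3} = 4
g(9) = mex{0,1,2,3} = 4
So g(9) = 4.

4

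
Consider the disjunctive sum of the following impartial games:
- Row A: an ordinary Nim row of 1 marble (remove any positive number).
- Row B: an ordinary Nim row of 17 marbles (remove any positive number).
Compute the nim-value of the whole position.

16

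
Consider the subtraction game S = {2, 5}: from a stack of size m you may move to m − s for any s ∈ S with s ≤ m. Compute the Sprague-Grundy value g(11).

0

Grundy values for subtraction set {2, 5}:
k:     0  1  2  3  4  5  6  7  8  9 10 11
g(k):  0  0  1  1  0  2  1  0  0  1  1  0
So g(11) = 0.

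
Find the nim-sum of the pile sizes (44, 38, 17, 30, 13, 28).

Compute the nim-sum pairwise:
44 ^ 38 = 10
10 ^ 17 = 27
27 ^ 30 = 5
5 ^ 13 = 8
8 ^ 28 = 20

20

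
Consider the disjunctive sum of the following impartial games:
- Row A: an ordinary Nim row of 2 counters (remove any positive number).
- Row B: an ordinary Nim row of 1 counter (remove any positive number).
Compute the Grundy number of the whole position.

Row A is a plain Nim row of size 2, so its Grundy value is 2.
Row B is a plain Nim row of size 1, so its Grundy value is 1.
The value of a disjunctive sum is the nim-sum of the parts.
Combined value = 2 ⊕ 1 = 3.

3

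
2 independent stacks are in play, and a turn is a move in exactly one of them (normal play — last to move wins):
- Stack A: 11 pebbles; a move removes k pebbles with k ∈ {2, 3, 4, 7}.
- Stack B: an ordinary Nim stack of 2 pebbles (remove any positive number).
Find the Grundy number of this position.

Grundy values for stack A (subtraction set {2, 3, 4, 7}):
k:     0  1  2  3  4  5  6  7  8  9 10 11
g(k):  0  0  1  1  2  2  0  3  1  4  2  0
So g(11) = 0.
Stack B is a plain Nim stack of size 2, so its Grundy value is 2.
The value of a disjunctive sum is the nim-sum of the parts.
Combined value = 0 ⊕ 2 = 2.

2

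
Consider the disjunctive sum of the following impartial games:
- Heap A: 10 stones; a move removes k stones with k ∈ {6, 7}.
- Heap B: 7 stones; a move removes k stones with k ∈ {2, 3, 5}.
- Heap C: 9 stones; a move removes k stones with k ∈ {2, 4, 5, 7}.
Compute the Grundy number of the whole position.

1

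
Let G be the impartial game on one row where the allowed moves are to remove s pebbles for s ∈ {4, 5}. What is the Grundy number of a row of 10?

Grundy values for subtraction set {4, 5}:
g(0) = mex{} = 0
g(1) = mex{} = 0
g(2) = mex{} = 0
g(3) = mex{} = 0
g(4) = mex{0} = 1
g(5) = mex{0} = 1
g(6) = mex{0} = 1
g(7) = mex{0} = 1
g(8) = mex{0,1} = 2
g(9) = mex{1} = 0
g(10) = mex{1} = 0
So g(10) = 0.

0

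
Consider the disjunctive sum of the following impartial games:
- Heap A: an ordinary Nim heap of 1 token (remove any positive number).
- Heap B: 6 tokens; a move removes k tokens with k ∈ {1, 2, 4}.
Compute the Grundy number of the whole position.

Heap A is a plain Nim heap of size 1, so its Grundy value is 1.
Build the Grundy sequence for heap B with g(k) = mex{g(k−s) : s ∈ {1, 2, 4}, s ≤ k}:
k:     0  1  2  3  4  5  6
g(k):  0  1  2  0  1  2  0
So g(6) = 0.
The value of a disjunctive sum is the nim-sum of the parts.
Combined value = 1 ⊕ 0 = 1.

1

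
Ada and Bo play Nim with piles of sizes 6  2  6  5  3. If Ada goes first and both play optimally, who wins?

Nim-sum: 6 XOR 2 XOR 6 XOR 5 XOR 3 = 4.
The nim-sum is 4 ≠ 0, so this is an N-position: the player to move can win; Ada has a winning move.

Ada wins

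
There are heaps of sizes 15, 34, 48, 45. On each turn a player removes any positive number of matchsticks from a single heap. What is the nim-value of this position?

Compute the nim-sum pairwise:
15 ⊕ 34 = 45
45 ⊕ 48 = 29
29 ⊕ 45 = 48

48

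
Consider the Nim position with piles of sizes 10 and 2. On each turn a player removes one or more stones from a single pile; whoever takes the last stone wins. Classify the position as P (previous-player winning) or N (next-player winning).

N-position

Nim-sum: 10 ^ 2 = 8.
The nim-sum is 8 ≠ 0, so this is an N-position: the player to move can win.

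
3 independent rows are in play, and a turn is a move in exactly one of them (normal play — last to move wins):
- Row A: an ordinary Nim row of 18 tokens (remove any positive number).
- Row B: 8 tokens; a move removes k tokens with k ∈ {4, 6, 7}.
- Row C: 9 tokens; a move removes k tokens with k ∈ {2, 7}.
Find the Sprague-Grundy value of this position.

Row A is a plain Nim row of size 18, so its Grundy value is 18.
Build the Grundy sequence for row B with g(k) = mex{g(k−s) : s ∈ {4, 6, 7}, s ≤ k}:
k:     0  1  2  3  4  5  6  7  8
g(k):  0  0  0  0  1  1  1  1  2
So g(8) = 2.
Grundy values for row C (subtraction set {2, 7}):
g(0) = mex{} = 0
g(1) = mex{} = 0
g(2) = mex{0} = 1
g(3) = mex{0} = 1
g(4) = mex{1} = 0
g(5) = mex{1} = 0
g(6) = mex{0} = 1
g(7) = mex{0} = 1
g(8) = mex{0,1} = 2
g(9) = mex{1} = 0
So g(9) = 0.
The value of a disjunctive sum is the nim-sum of the parts.
Combined value = 18 ⊕ 2 ⊕ 0 = 16.

16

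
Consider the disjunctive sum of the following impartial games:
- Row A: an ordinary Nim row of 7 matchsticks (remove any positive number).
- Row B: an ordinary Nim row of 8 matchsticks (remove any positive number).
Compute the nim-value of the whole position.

Row A is a plain Nim row of size 7, so its Grundy value is 7.
Row B is a plain Nim row of size 8, so its Grundy value is 8.
The value of a disjunctive sum is the nim-sum of the parts.
Combined value = 7 ⊕ 8 = 15.

15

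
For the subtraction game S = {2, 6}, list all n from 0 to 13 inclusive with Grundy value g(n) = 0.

0, 1, 4, 5, 8, 9, 12, 13

Build the Grundy sequence with g(k) = mex{g(k−s) : s ∈ {2, 6}, s ≤ k}:
k:     0  1  2  3  4  5  6  7  8  9 10 11 12 13
g(k):  0  0  1  1  0  0  1  1  0  0  1  1  0  0
The P-positions (g = 0) in 0..13 are 0, 1, 4, 5, 8, 9, 12, 13.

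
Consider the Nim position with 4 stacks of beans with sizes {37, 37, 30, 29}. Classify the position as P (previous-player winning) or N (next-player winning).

Compute the nim-sum pairwise:
37 ⊕ 37 = 0
0 ⊕ 30 = 30
30 ⊕ 29 = 3
The nim-sum is 3 ≠ 0, so this is an N-position: the player to move can win.

N-position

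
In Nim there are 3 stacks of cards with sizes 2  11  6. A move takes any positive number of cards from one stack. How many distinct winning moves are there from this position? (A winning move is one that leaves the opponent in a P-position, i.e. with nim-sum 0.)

Nim-sum: 2 ⊕ 11 ⊕ 6 = 15.
The overall nim-sum is X = 15. A stack of size p has a winning move iff p XOR X < p (reduce it to p XOR X).
  2: 2 XOR 15 = 13 ≥ 2 — no move.
  11: 11 XOR 15 = 4 < 11 — winning move (to 4).
  6: 6 XOR 15 = 9 ≥ 6 — no move.
That gives 1 winning move.

1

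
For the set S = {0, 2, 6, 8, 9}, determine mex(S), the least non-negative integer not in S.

1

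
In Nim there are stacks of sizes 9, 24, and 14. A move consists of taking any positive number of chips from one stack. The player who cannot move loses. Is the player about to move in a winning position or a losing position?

Bitwise XOR of the heap sizes:
  01001  (9)
  11000  (24)
  01110  (14)
  -----
  11111  (31)
The nim-sum is 31 ≠ 0, so this is an N-position: the player to move can win.

Winning position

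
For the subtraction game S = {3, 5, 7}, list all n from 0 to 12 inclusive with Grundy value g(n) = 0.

0, 1, 2, 10, 11, 12

Grundy values for subtraction set {3, 5, 7}:
k:     0  1  2  3  4  5  6  7  8  9 10 11 12
g(k):  0  0  0  1  1  1  2  2  2  3  0  0  0
The P-positions (g = 0) in 0..12 are 0, 1, 2, 10, 11, 12.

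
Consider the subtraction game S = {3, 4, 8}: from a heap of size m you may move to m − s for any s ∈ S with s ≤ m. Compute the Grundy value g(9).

3

Compute g(0), g(1), … for moves {3, 4, 8}:
g(0) = mex{} = 0
g(1) = mex{} = 0
g(2) = mex{} = 0
g(3) = mex{0} = 1
g(4) = mex{0} = 1
g(5) = mex{0} = 1
g(6) = mex{0,1} = 2
g(7) = mex{1} = 0
g(8) = mex{0,1} = 2
g(9) = mex{0,1,2} = 3
So g(9) = 3.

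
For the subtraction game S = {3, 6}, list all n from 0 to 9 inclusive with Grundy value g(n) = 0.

Compute g(0), g(1), … for moves {3, 6}:
k:     0  1  2  3  4  5  6  7  8  9
g(k):  0  0  0  1  1  1  2  2  2  0
The P-positions (g = 0) in 0..9 are 0, 1, 2, 9.

0, 1, 2, 9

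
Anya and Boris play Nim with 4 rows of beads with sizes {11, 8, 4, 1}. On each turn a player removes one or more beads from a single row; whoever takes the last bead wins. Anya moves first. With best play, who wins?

Nim-sum: 11 XOR 8 XOR 4 XOR 1 = 6.
The nim-sum is 6 ≠ 0, so this is an N-position: the player to move can win; Anya has a winning move.

Anya wins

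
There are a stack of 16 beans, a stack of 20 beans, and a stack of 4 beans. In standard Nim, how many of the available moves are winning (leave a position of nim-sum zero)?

Bitwise XOR of the heap sizes:
  10000  (16)
  10100  (20)
  00100  (4)
  -----
  00000  (0)
The nim-sum is already 0, so every move leaves a nonzero nim-sum — there are no winning moves.

0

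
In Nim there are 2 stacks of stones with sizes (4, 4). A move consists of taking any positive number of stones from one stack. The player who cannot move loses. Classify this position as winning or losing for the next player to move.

Nim-sum: 4 ^ 4 = 0.
The nim-sum is 0, so this is a P-position: the player to move is in a losing position under optimal play.

Losing position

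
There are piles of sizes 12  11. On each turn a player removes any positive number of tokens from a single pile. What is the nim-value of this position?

7

Nim-sum: 12 XOR 11 = 7.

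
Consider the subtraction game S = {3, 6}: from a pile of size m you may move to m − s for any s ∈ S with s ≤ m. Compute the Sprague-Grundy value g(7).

2

Grundy values for subtraction set {3, 6}:
g(0) = mex{} = 0
g(1) = mex{} = 0
g(2) = mex{} = 0
g(3) = mex{0} = 1
g(4) = mex{0} = 1
g(5) = mex{0} = 1
g(6) = mex{0,1} = 2
g(7) = mex{0,1} = 2
So g(7) = 2.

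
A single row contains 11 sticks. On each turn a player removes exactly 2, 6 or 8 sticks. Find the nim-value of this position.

3

Compute g(0), g(1), … for moves {2, 6, 8}:
g(0) = mex{} = 0
g(1) = mex{} = 0
g(2) = mex{0} = 1
g(3) = mex{0} = 1
g(4) = mex{1} = 0
g(5) = mex{1} = 0
g(6) = mex{0} = 1
g(7) = mex{0} = 1
g(8) = mex{0,1} = 2
g(9) = mex{0,1} = 2
g(10) = mex{0,1,2} = 3
g(11) = mex{0,1,2} = 3
So g(11) = 3.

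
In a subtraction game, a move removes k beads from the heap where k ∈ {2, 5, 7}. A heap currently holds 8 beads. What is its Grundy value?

Compute g(0), g(1), … for moves {2, 5, 7}:
k:     0  1  2  3  4  5  6  7  8
g(k):  0  0  1  1  0  2  1  3  2
So g(8) = 2.

2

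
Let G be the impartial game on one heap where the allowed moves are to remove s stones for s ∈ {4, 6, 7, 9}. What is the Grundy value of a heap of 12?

3

Grundy values for subtraction set {4, 6, 7, 9}:
k:     0  1  2  3  4  5  6  7  8  9 10 11 12
g(k):  0  0  0  0  1  1  1  1  2  2  2  2  3
So g(12) = 3.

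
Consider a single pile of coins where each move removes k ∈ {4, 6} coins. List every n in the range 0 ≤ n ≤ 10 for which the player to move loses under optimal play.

Build the Grundy sequence with g(k) = mex{g(k−s) : s ∈ {4, 6}, s ≤ k}:
g(0) = mex{} = 0
g(1) = mex{} = 0
g(2) = mex{} = 0
g(3) = mex{} = 0
g(4) = mex{0} = 1
g(5) = mex{0} = 1
g(6) = mex{0} = 1
g(7) = mex{0} = 1
g(8) = mex{0,1} = 2
g(9) = mex{0,1} = 2
g(10) = mex{1} = 0
The P-positions (g = 0) in 0..10 are 0, 1, 2, 3, 10.

0, 1, 2, 3, 10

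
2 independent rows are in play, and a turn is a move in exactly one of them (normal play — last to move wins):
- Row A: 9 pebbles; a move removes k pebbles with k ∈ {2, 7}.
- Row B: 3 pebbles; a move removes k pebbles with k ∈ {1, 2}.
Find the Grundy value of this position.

Grundy values for row A (subtraction set {2, 7}):
g(0) = mex{} = 0
g(1) = mex{} = 0
g(2) = mex{0} = 1
g(3) = mex{0} = 1
g(4) = mex{1} = 0
g(5) = mex{1} = 0
g(6) = mex{0} = 1
g(7) = mex{0} = 1
g(8) = mex{0,1} = 2
g(9) = mex{1} = 0
So g(9) = 0.
Build the Grundy sequence for row B with g(k) = mex{g(k−s) : s ∈ {1, 2}, s ≤ k}:
g(0) = mex{} = 0
g(1) = mex{0} = 1
g(2) = mex{0,1} = 2
g(3) = mex{1,2} = 0
So g(3) = 0.
The value of a disjunctive sum is the nim-sum of the parts.
Combined value = 0 XOR 0 = 0.

0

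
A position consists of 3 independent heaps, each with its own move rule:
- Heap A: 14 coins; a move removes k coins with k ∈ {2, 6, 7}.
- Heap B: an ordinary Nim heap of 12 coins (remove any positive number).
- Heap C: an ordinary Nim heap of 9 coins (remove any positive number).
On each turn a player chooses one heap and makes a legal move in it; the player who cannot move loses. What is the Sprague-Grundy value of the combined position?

Build the Grundy sequence for heap A with g(k) = mex{g(k−s) : s ∈ {2, 6, 7}, s ≤ k}:
g(0) = mex{} = 0
g(1) = mex{} = 0
g(2) = mex{0} = 1
g(3) = mex{0} = 1
g(4) = mex{1} = 0
g(5) = mex{1} = 0
g(6) = mex{0} = 1
g(7) = mex{0} = 1
g(8) = mex{0,1} = 2
g(9) = mex{1} = 0
g(10) = mex{0,1,2} = 3
g(11) = mex{0} = 1
g(12) = mex{0,1,3} = 2
g(13) = mex{1} = 0
g(14) = mex{1,2} = 0
So g(14) = 0.
Heap B is a plain Nim heap of size 12, so its Grundy value is 12.
Heap C is a plain Nim heap of size 9, so its Grundy value is 9.
The value of a disjunctive sum is the nim-sum of the parts.
Combined value = 0 XOR 12 XOR 9 = 5.

5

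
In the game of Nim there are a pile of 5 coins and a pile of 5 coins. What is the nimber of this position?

0

Nim-sum: 5 ^ 5 = 0.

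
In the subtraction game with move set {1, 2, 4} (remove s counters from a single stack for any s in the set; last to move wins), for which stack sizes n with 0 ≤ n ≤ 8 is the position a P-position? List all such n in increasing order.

0, 3, 6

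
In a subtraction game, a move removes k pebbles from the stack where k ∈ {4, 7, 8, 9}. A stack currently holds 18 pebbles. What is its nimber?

1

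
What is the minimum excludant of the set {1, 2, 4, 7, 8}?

0 is not in the set, so the mex is 0.

0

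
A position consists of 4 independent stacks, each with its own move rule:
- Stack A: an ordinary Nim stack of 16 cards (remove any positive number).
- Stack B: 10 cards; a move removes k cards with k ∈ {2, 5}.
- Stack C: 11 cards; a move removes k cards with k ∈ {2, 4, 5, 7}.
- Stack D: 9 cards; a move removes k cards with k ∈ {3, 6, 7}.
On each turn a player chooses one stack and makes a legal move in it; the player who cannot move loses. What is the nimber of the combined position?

19

Stack A is a plain Nim stack of size 16, so its Grundy value is 16.
Build the Grundy sequence for stack B with g(k) = mex{g(k−s) : s ∈ {2, 5}, s ≤ k}:
k:     0  1  2  3  4  5  6  7  8  9 10
g(k):  0  0  1  1  0  2  1  0  0  1  1
So g(10) = 1.
Grundy values for stack C (subtraction set {2, 4, 5, 7}):
g(0) = mex{} = 0
g(1) = mex{} = 0
g(2) = mex{0} = 1
g(3) = mex{0} = 1
g(4) = mex{0,1} = 2
g(5) = mex{0,1} = 2
g(6) = mex{0,1,2} = 3
g(7) = mex{0,1,2} = 3
g(8) = mex{0,1,2,3} = 4
g(9) = mex{1,2,3} = 0
g(10) = mex{1,2,3,4} = 0
g(11) = mex{0,2,3} = 1
So g(11) = 1.
For stack D, compute g(0), g(1), … with moves {3, 6, 7}:
k:     0  1  2  3  4  5  6  7  8  9
g(k):  0  0  0  1  1  1  2  2  2  3
So g(9) = 3.
By the Sprague-Grundy theorem, the Grundy value of a sum of independent games is the XOR of the component values.
Combined value = 16 ⊕ 1 ⊕ 1 ⊕ 3 = 19.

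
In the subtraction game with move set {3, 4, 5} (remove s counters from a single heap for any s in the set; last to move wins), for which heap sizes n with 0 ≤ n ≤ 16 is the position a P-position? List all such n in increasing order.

0, 1, 2, 8, 9, 10, 16

Grundy values for subtraction set {3, 4, 5}:
k:     0  1  2  3  4  5  6  7  8  9 10 11 12 13 14 15 16
g(k):  0  0  0  1  1  1  2  2  0  0  0  1  1  1  2  2  0
The P-positions (g = 0) in 0..16 are 0, 1, 2, 8, 9, 10, 16.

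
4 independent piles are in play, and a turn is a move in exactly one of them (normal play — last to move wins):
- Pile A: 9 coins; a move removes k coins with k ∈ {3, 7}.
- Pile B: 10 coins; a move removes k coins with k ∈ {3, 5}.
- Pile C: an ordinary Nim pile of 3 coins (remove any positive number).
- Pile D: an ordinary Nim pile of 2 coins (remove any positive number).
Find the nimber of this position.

0

Build the Grundy sequence for pile A with g(k) = mex{g(k−s) : s ∈ {3, 7}, s ≤ k}:
g(0) = mex{} = 0
g(1) = mex{} = 0
g(2) = mex{} = 0
g(3) = mex{0} = 1
g(4) = mex{0} = 1
g(5) = mex{0} = 1
g(6) = mex{1} = 0
g(7) = mex{0,1} = 2
g(8) = mex{0,1} = 2
g(9) = mex{0} = 1
So g(9) = 1.
For pile B, compute g(0), g(1), … with moves {3, 5}:
k:     0  1  2  3  4  5  6  7  8  9 10
g(k):  0  0  0  1  1  1  2  2  0  0  0
So g(10) = 0.
Pile C is a plain Nim pile of size 3, so its Grundy value is 3.
Pile D is a plain Nim pile of size 2, so its Grundy value is 2.
By the Sprague-Grundy theorem, the Grundy value of a sum of independent games is the XOR of the component values.
Combined value = 1 XOR 0 XOR 3 XOR 2 = 0.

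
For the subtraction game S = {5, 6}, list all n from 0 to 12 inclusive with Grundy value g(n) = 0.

0, 1, 2, 3, 4, 11, 12

Grundy values for subtraction set {5, 6}:
k:     0  1  2  3  4  5  6  7  8  9 10 11 12
g(k):  0  0  0  0  0  1  1  1  1  1  2  0  0
The P-positions (g = 0) in 0..12 are 0, 1, 2, 3, 4, 11, 12.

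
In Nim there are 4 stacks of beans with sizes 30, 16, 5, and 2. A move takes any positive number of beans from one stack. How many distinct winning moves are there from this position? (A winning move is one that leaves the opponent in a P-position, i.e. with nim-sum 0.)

Nim-sum: 30 ⊕ 16 ⊕ 5 ⊕ 2 = 9.
The overall nim-sum is X = 9. A stack of size p has a winning move iff p XOR X < p (reduce it to p XOR X).
  30: 30 XOR 9 = 23 < 30 — winning move (to 23).
  16: 16 XOR 9 = 25 ≥ 16 — no move.
  5: 5 XOR 9 = 12 ≥ 5 — no move.
  2: 2 XOR 9 = 11 ≥ 2 — no move.
That gives 1 winning move.

1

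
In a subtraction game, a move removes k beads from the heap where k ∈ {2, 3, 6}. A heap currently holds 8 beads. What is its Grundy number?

2

Grundy values for subtraction set {2, 3, 6}:
g(0) = mex{} = 0
g(1) = mex{} = 0
g(2) = mex{0} = 1
g(3) = mex{0} = 1
g(4) = mex{0,1} = 2
g(5) = mex{1} = 0
g(6) = mex{0,1,2} = 3
g(7) = mex{0,2} = 1
g(8) = mex{0,1,3} = 2
So g(8) = 2.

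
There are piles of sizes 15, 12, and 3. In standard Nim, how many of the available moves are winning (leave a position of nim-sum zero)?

Compute the nim-sum pairwise:
15 ^ 12 = 3
3 ^ 3 = 0
The nim-sum is already 0, so every move leaves a nonzero nim-sum — there are no winning moves.

0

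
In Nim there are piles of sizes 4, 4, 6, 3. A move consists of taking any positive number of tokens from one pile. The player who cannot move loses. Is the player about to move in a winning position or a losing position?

Winning position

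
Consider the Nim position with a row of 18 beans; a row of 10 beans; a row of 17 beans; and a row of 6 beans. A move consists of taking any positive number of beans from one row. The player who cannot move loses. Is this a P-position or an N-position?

Compute the nim-sum pairwise:
18 XOR 10 = 24
24 XOR 17 = 9
9 XOR 6 = 15
The nim-sum is 15 ≠ 0, so this is an N-position: the player to move can win.

N-position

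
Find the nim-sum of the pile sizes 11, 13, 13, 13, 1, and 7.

0

Compute the nim-sum pairwise:
11 XOR 13 = 6
6 XOR 13 = 11
11 XOR 13 = 6
6 XOR 1 = 7
7 XOR 7 = 0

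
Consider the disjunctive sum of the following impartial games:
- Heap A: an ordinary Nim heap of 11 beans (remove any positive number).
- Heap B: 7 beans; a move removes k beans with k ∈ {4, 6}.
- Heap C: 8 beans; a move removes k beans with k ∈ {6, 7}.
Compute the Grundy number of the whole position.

11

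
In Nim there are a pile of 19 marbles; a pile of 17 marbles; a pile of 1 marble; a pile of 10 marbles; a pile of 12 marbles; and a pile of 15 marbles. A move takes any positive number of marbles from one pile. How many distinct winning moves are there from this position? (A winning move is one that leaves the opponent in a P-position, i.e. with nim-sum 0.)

3

Write each in binary and XOR column by column:
  10011  (19)
  10001  (17)
  00001  (1)
  01010  (10)
  01100  (12)
  01111  (15)
  -----
  01010  (10)
The overall nim-sum is X = 10. A pile of size p has a winning move iff p XOR X < p (reduce it to p XOR X).
  19: 19 XOR 10 = 25 ≥ 19 — no move.
  17: 17 XOR 10 = 27 ≥ 17 — no move.
  1: 1 XOR 10 = 11 ≥ 1 — no move.
  10: 10 XOR 10 = 0 < 10 — winning move (to 0).
  12: 12 XOR 10 = 6 < 12 — winning move (to 6).
  15: 15 XOR 10 = 5 < 15 — winning move (to 5).
That gives 3 winning moves.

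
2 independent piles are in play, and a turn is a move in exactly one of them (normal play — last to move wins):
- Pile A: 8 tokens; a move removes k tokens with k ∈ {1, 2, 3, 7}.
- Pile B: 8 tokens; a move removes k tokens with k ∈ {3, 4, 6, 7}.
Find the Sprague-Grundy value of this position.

2

For pile A, compute g(0), g(1), … with moves {1, 2, 3, 7}:
g(0) = mex{} = 0
g(1) = mex{0} = 1
g(2) = mex{0,1} = 2
g(3) = mex{0,1,2} = 3
g(4) = mex{1,2,3} = 0
g(5) = mex{0,2,3} = 1
g(6) = mex{0,1,3} = 2
g(7) = mex{0,1,2} = 3
g(8) = mex{1,2,3} = 0
So g(8) = 0.
For pile B, compute g(0), g(1), … with moves {3, 4, 6, 7}:
g(0) = mex{} = 0
g(1) = mex{} = 0
g(2) = mex{} = 0
g(3) = mex{0} = 1
g(4) = mex{0} = 1
g(5) = mex{0} = 1
g(6) = mex{0,1} = 2
g(7) = mex{0,1} = 2
g(8) = mex{0,1} = 2
So g(8) = 2.
The value of a disjunctive sum is the nim-sum of the parts.
Combined value = 0 ⊕ 2 = 2.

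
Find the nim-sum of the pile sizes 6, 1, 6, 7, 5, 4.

7

Nim-sum: 6 ⊕ 1 ⊕ 6 ⊕ 7 ⊕ 5 ⊕ 4 = 7.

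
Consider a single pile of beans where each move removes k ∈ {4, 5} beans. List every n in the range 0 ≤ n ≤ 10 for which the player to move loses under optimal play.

0, 1, 2, 3, 9, 10

Compute g(0), g(1), … for moves {4, 5}:
k:     0  1  2  3  4  5  6  7  8  9 10
g(k):  0  0  0  0  1  1  1  1  2  0  0
The P-positions (g = 0) in 0..10 are 0, 1, 2, 3, 9, 10.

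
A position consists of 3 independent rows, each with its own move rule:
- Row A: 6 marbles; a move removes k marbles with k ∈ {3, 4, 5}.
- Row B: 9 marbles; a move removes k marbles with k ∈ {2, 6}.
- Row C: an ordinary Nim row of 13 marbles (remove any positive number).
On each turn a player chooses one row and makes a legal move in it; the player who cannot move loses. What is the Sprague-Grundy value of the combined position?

15

For row A, compute g(0), g(1), … with moves {3, 4, 5}:
k:     0  1  2  3  4  5  6
g(k):  0  0  0  1  1  1  2
So g(6) = 2.
For row B, compute g(0), g(1), … with moves {2, 6}:
g(0) = mex{} = 0
g(1) = mex{} = 0
g(2) = mex{0} = 1
g(3) = mex{0} = 1
g(4) = mex{1} = 0
g(5) = mex{1} = 0
g(6) = mex{0} = 1
g(7) = mex{0} = 1
g(8) = mex{1} = 0
g(9) = mex{1} = 0
So g(9) = 0.
Row C is a plain Nim row of size 13, so its Grundy value is 13.
The value of a disjunctive sum is the nim-sum of the parts.
Combined value = 2 ⊕ 0 ⊕ 13 = 15.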